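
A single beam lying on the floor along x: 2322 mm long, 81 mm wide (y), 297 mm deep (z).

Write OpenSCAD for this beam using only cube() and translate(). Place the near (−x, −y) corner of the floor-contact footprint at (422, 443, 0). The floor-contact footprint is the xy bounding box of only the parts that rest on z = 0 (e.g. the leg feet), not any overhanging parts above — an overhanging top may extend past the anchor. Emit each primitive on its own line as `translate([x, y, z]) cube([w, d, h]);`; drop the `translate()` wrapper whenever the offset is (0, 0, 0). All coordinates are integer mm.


translate([422, 443, 0]) cube([2322, 81, 297]);


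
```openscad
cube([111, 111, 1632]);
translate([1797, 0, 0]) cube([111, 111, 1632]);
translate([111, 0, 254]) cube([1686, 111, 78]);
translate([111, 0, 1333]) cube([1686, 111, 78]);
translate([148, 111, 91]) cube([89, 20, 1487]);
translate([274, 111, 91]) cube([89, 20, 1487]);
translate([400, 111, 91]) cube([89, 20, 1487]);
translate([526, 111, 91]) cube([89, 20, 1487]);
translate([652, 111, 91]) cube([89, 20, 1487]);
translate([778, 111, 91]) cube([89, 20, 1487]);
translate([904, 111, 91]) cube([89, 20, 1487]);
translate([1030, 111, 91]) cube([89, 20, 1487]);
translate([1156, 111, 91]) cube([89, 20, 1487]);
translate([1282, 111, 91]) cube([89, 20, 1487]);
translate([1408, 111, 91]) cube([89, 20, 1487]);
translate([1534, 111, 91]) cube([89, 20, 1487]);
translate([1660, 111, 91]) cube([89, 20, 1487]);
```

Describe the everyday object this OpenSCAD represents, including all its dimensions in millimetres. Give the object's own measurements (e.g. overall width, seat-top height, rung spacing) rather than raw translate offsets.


A fence section. Two 111×111 mm posts, 1632 mm tall, stand on the floor with a clear span of 1686 mm between their inner faces. Two horizontal rails of 111×78 mm section span the gap between the posts with their undersides at z = 254 mm and z = 1333 mm, flush with the posts' −y face. 13 pickets, each 89 mm wide, 20 mm thick and 1487 mm tall, are fixed to the +y face of the rails with their bottoms at z = 91 mm, spaced across the span with a 37 mm gap after the −x post and between neighbouring pickets, with 48 mm left before the +x post.


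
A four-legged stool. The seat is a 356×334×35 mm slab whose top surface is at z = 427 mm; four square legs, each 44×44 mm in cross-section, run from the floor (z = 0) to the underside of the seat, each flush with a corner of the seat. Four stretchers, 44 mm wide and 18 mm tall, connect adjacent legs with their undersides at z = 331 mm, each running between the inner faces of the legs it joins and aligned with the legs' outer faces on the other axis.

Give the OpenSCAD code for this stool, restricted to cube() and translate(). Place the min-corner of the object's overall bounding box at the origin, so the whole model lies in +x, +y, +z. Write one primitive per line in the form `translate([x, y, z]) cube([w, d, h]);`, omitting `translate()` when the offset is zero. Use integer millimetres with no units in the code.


translate([0, 0, 392]) cube([356, 334, 35]);
cube([44, 44, 392]);
translate([312, 0, 0]) cube([44, 44, 392]);
translate([0, 290, 0]) cube([44, 44, 392]);
translate([312, 290, 0]) cube([44, 44, 392]);
translate([44, 0, 331]) cube([268, 44, 18]);
translate([44, 290, 331]) cube([268, 44, 18]);
translate([0, 44, 331]) cube([44, 246, 18]);
translate([312, 44, 331]) cube([44, 246, 18]);


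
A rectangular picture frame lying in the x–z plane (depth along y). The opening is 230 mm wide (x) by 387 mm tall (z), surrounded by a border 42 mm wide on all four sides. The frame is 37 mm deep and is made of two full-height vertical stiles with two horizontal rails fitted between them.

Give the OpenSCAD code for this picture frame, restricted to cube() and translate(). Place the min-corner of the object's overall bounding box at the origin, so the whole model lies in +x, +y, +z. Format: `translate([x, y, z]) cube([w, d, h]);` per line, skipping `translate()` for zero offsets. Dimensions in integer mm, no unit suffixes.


cube([42, 37, 471]);
translate([272, 0, 0]) cube([42, 37, 471]);
translate([42, 0, 0]) cube([230, 37, 42]);
translate([42, 0, 429]) cube([230, 37, 42]);


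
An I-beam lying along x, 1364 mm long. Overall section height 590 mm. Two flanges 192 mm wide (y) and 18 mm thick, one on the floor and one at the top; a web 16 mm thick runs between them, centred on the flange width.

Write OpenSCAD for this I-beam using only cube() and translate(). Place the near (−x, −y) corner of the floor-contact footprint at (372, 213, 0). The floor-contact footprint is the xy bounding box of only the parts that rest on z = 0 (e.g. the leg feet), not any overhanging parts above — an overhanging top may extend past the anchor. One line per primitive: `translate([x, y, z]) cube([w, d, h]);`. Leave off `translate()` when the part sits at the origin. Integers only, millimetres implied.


translate([372, 213, 0]) cube([1364, 192, 18]);
translate([372, 301, 18]) cube([1364, 16, 554]);
translate([372, 213, 572]) cube([1364, 192, 18]);


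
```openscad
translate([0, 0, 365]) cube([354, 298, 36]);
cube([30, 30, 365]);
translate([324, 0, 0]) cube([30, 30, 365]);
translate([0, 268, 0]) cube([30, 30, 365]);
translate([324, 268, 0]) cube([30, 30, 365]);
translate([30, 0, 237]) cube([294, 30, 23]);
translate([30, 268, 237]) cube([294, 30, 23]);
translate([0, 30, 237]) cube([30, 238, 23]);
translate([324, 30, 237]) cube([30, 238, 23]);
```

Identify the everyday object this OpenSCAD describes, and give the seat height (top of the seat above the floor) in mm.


A stool. The seat height is 401 mm.

A 354×298×36 slab at z = 365 on four corner posts — a stool. The seat top is 365 + 36 = 401 mm.


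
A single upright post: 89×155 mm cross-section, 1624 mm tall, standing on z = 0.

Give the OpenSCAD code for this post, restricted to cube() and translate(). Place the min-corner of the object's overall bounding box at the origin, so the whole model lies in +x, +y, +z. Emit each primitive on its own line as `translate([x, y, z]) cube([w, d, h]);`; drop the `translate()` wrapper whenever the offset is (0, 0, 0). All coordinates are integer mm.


cube([89, 155, 1624]);


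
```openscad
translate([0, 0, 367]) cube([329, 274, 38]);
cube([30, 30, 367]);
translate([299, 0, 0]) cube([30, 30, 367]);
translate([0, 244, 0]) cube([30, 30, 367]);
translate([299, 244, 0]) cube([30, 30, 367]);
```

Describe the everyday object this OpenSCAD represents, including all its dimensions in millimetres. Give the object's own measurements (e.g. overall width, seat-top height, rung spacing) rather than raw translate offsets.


A simple wooden stool: a rectangular seat 329 mm (x) by 274 mm (y), 38 mm thick, top face at z = 405 mm, on four square legs, each 30×30 mm in cross-section. The legs rest on z = 0, each flush with a corner of the seat.


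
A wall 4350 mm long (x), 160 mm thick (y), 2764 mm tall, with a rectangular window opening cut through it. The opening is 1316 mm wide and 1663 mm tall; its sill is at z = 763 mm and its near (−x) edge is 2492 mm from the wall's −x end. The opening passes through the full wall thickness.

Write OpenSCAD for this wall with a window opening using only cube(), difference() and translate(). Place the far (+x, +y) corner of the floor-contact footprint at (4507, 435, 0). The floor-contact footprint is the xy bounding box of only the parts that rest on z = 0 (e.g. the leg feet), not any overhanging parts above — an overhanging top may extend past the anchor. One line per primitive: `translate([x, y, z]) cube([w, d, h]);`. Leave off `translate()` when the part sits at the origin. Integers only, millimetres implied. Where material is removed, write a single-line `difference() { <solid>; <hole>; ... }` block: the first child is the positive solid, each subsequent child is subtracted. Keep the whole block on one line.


difference() { translate([157, 275, 0]) cube([4350, 160, 2764]); translate([2649, 275, 763]) cube([1316, 160, 1663]); }


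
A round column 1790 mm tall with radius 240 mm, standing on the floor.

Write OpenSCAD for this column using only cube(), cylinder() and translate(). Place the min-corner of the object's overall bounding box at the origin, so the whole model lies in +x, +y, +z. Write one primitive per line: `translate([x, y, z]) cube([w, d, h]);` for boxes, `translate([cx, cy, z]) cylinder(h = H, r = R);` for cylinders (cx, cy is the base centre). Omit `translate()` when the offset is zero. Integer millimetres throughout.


translate([240, 240, 0]) cylinder(h = 1790, r = 240);


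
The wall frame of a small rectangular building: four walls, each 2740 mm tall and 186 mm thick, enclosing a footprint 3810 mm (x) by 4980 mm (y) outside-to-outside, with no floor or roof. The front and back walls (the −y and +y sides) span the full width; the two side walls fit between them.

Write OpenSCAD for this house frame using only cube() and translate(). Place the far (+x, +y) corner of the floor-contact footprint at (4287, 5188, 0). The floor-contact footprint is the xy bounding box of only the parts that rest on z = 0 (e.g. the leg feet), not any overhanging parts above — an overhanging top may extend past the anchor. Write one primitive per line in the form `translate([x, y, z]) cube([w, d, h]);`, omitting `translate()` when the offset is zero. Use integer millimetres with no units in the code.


translate([477, 208, 0]) cube([3810, 186, 2740]);
translate([477, 5002, 0]) cube([3810, 186, 2740]);
translate([477, 394, 0]) cube([186, 4608, 2740]);
translate([4101, 394, 0]) cube([186, 4608, 2740]);


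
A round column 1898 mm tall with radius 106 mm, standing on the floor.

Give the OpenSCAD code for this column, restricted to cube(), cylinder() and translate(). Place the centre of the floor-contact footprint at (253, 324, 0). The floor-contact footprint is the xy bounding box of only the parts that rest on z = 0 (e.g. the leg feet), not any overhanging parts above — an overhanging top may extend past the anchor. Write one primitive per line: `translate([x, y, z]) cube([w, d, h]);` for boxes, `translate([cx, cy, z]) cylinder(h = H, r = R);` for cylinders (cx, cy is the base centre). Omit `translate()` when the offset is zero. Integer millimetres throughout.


translate([253, 324, 0]) cylinder(h = 1898, r = 106);


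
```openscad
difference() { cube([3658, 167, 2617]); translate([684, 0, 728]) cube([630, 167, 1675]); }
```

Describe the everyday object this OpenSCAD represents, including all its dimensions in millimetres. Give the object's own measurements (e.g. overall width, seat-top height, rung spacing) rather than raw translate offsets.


A wall 3658 mm long (x), 167 mm thick (y), 2617 mm tall, with a rectangular window opening cut through it. The opening is 630 mm wide and 1675 mm tall; its sill is at z = 728 mm and its near (−x) edge is 684 mm from the wall's −x end. The opening passes through the full wall thickness.


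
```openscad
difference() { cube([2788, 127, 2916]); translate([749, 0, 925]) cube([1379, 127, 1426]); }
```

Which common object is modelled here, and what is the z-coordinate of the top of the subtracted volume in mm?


A wall with a window opening. The window head height is 2351 mm.

A wall with a rectangular opening subtracted — a window. Sill at z = 925, opening 1426 mm tall, so the head is at 925 + 1426 = 2351 mm.


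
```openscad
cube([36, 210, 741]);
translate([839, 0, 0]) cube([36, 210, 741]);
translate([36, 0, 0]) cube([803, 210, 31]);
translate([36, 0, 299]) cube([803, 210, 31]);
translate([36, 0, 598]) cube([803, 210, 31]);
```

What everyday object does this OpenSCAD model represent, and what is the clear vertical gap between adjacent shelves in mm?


A bookshelf. The clear shelf gap is 268 mm.

Two tall side panels with 3 horizontal boards between them — a bookshelf. The first two shelf undersides are at z = 0 and z = 299; with shelf thickness 31, the clear gap is 299 − 0 − 31 = 268 mm.


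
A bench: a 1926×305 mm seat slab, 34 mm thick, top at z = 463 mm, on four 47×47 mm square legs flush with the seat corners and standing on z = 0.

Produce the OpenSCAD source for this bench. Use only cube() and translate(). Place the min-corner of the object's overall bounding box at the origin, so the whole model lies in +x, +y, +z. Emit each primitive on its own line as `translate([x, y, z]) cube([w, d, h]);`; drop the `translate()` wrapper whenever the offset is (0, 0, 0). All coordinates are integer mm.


translate([0, 0, 429]) cube([1926, 305, 34]);
cube([47, 47, 429]);
translate([0, 258, 0]) cube([47, 47, 429]);
translate([1879, 0, 0]) cube([47, 47, 429]);
translate([1879, 258, 0]) cube([47, 47, 429]);


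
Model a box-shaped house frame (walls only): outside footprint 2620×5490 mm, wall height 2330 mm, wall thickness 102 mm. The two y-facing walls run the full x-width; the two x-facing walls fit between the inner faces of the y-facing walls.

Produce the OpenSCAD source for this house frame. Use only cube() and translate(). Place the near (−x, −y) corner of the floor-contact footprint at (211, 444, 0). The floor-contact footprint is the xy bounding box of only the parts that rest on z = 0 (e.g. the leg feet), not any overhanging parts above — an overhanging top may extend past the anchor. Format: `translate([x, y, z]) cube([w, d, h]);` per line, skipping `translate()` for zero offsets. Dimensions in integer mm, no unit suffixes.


translate([211, 444, 0]) cube([2620, 102, 2330]);
translate([211, 5832, 0]) cube([2620, 102, 2330]);
translate([211, 546, 0]) cube([102, 5286, 2330]);
translate([2729, 546, 0]) cube([102, 5286, 2330]);


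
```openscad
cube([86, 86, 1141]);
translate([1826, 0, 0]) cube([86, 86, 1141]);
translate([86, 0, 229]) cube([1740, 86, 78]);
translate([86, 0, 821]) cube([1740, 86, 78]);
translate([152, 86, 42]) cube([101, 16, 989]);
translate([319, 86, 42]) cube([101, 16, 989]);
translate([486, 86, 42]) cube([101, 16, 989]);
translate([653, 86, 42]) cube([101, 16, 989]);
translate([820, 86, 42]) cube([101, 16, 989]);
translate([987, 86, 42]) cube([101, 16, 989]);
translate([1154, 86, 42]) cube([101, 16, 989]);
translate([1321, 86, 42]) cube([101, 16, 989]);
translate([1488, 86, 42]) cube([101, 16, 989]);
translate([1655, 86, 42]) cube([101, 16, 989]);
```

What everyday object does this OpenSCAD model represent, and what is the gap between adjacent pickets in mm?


A fence section. The picket gap is 66 mm.

Two posts, two rails, 10 pickets — a fence section. Span 1740 mm holds 10 pickets of 101 mm with 11 equal gaps: ⌊(1740 − 10·101) / 11⌋ = 66 mm.


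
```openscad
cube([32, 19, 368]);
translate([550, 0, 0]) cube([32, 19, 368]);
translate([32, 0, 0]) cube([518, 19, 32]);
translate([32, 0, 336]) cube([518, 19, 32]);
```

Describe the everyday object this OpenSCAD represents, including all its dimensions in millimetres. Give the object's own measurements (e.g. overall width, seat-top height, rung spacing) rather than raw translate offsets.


A rectangular picture frame lying in the x–z plane (depth along y). The opening is 518 mm wide (x) by 304 mm tall (z), surrounded by a border 32 mm wide on all four sides. The frame is 19 mm deep and is made of two full-height vertical stiles with two horizontal rails fitted between them.


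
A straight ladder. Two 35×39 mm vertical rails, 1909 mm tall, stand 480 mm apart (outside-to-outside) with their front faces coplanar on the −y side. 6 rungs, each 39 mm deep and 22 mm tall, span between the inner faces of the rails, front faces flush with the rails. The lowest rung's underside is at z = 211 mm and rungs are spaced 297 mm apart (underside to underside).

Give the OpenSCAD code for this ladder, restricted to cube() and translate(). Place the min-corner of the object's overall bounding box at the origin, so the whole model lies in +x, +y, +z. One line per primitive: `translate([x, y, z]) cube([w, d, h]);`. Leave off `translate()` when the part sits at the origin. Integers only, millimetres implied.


// rung span = 480 - 2*35 = 410
// rung[k] z = 211 + k*297
cube([35, 39, 1909]);
translate([445, 0, 0]) cube([35, 39, 1909]);
translate([35, 0, 211]) cube([410, 39, 22]);
translate([35, 0, 508]) cube([410, 39, 22]);
translate([35, 0, 805]) cube([410, 39, 22]);
translate([35, 0, 1102]) cube([410, 39, 22]);
translate([35, 0, 1399]) cube([410, 39, 22]);
translate([35, 0, 1696]) cube([410, 39, 22]);


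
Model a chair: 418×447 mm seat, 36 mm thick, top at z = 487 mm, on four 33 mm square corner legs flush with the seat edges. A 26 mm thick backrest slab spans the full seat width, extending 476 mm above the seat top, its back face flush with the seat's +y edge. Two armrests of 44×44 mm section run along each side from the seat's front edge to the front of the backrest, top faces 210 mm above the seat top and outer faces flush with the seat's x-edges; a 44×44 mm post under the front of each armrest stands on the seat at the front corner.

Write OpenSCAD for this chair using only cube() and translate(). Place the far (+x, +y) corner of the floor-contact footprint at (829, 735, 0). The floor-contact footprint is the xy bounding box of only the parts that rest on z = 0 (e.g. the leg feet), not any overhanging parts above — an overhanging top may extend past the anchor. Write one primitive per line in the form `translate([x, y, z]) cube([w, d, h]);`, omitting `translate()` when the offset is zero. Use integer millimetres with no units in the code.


translate([411, 288, 451]) cube([418, 447, 36]);
translate([411, 288, 0]) cube([33, 33, 451]);
translate([796, 288, 0]) cube([33, 33, 451]);
translate([411, 702, 0]) cube([33, 33, 451]);
translate([796, 702, 0]) cube([33, 33, 451]);
translate([411, 709, 487]) cube([418, 26, 476]);
translate([411, 288, 653]) cube([44, 421, 44]);
translate([785, 288, 653]) cube([44, 421, 44]);
translate([411, 288, 487]) cube([44, 44, 166]);
translate([785, 288, 487]) cube([44, 44, 166]);


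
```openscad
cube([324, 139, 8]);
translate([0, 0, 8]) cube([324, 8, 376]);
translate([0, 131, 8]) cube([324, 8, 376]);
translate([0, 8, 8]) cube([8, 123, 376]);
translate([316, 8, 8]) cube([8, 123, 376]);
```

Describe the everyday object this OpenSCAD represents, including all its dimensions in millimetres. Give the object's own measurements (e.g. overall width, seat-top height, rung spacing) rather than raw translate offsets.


An open-topped rectangular box: outside dimensions 324×139×384 mm, with a uniform wall and base thickness of 8 mm. The base is a full 324×139 slab on the floor; four walls sit on top of the base. The front and back walls (the −y and +y sides) span the full width; the two side walls fit between them.


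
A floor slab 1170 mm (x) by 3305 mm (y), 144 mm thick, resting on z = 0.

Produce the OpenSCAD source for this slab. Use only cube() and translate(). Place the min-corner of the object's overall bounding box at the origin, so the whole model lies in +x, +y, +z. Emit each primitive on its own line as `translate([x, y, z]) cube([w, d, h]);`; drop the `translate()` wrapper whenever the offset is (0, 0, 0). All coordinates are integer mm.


cube([1170, 3305, 144]);


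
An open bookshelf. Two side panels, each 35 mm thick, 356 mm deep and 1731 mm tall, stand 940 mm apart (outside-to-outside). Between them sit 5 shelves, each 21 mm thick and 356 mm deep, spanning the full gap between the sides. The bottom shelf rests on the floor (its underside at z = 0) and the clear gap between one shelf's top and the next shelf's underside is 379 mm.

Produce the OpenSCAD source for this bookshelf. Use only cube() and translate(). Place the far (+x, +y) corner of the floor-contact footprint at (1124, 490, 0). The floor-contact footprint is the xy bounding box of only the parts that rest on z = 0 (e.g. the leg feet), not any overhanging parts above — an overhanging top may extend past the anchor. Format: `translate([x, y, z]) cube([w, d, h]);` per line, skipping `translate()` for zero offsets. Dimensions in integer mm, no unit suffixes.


translate([184, 134, 0]) cube([35, 356, 1731]);
translate([1089, 134, 0]) cube([35, 356, 1731]);
translate([219, 134, 0]) cube([870, 356, 21]);
translate([219, 134, 400]) cube([870, 356, 21]);
translate([219, 134, 800]) cube([870, 356, 21]);
translate([219, 134, 1200]) cube([870, 356, 21]);
translate([219, 134, 1600]) cube([870, 356, 21]);


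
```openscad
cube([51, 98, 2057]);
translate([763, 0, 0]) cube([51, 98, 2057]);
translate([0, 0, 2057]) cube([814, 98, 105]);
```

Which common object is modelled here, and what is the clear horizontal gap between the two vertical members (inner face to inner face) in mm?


A door frame. The clear opening width is 712 mm.

Two 2057 mm tall posts with a header on top — a door frame. The left jamb is 51 mm wide at x = 0; the right jamb starts at x = 763. The clear opening is 763 − 51 = 712 mm.


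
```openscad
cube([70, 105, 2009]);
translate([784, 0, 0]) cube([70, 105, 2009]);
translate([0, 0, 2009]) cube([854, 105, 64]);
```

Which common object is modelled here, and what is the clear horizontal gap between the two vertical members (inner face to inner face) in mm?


A door frame. The clear opening width is 714 mm.

Two 2009 mm tall posts with a header on top — a door frame. The left jamb is 70 mm wide at x = 0; the right jamb starts at x = 784. The clear opening is 784 − 70 = 714 mm.


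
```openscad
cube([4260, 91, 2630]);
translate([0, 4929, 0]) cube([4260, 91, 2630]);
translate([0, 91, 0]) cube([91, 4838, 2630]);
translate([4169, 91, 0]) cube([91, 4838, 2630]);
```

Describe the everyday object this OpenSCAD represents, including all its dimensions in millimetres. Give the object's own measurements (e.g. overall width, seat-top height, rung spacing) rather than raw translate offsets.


The wall frame of a small rectangular building: four walls, each 2630 mm tall and 91 mm thick, enclosing a footprint 4260 mm (x) by 5020 mm (y) outside-to-outside, with no floor or roof. The front and back walls (the −y and +y sides) span the full width; the two side walls fit between them.


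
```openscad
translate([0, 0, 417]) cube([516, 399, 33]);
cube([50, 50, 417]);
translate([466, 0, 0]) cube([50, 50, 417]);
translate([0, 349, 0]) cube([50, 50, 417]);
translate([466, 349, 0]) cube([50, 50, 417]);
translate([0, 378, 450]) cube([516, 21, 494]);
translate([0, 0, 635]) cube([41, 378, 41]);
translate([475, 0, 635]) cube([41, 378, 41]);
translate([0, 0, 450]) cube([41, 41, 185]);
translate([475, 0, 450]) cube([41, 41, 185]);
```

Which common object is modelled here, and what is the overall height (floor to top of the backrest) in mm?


A chair. The overall height is 944 mm.

A slab on four corner posts with a tall panel at the back — a chair. The seat slab sits at z = 417 with thickness 33, and the 494 mm backrest starts at the seat top, so the overall height is 417 + 33 + 494 = 944 mm.


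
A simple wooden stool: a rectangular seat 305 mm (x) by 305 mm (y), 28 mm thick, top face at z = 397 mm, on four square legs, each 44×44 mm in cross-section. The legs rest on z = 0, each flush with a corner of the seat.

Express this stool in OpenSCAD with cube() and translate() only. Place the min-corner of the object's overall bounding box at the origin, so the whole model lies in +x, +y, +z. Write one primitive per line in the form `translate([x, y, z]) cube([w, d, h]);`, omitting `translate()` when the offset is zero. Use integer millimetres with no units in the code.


translate([0, 0, 369]) cube([305, 305, 28]);
cube([44, 44, 369]);
translate([261, 0, 0]) cube([44, 44, 369]);
translate([0, 261, 0]) cube([44, 44, 369]);
translate([261, 261, 0]) cube([44, 44, 369]);


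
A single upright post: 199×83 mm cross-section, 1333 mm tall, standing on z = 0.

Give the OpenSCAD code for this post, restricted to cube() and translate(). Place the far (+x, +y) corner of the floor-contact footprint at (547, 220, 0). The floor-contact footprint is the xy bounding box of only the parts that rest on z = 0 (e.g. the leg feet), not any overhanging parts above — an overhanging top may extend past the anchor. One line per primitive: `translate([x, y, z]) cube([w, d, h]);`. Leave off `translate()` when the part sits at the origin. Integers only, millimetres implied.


translate([348, 137, 0]) cube([199, 83, 1333]);


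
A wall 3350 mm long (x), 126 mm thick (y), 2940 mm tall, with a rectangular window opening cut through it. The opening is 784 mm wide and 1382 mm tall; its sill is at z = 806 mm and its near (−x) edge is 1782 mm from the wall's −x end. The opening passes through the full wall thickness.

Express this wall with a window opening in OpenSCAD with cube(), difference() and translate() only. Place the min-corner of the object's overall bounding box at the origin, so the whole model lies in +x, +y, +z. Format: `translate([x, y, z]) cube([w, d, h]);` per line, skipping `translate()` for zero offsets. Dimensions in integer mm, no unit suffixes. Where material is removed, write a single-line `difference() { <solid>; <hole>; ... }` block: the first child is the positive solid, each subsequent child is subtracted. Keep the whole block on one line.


difference() { cube([3350, 126, 2940]); translate([1782, 0, 806]) cube([784, 126, 1382]); }


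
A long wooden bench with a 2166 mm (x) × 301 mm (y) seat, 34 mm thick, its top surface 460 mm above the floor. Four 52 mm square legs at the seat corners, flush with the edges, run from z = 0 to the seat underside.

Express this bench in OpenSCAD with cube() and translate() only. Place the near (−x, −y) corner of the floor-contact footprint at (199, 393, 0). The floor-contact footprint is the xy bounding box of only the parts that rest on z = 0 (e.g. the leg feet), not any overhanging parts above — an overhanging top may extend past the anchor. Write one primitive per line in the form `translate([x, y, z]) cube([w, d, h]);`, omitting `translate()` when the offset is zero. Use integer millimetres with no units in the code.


// leg_h = 460 − 34 = 426
translate([199, 393, 426]) cube([2166, 301, 34]);
translate([199, 393, 0]) cube([52, 52, 426]);
translate([199, 642, 0]) cube([52, 52, 426]);
translate([2313, 393, 0]) cube([52, 52, 426]);
translate([2313, 642, 0]) cube([52, 52, 426]);


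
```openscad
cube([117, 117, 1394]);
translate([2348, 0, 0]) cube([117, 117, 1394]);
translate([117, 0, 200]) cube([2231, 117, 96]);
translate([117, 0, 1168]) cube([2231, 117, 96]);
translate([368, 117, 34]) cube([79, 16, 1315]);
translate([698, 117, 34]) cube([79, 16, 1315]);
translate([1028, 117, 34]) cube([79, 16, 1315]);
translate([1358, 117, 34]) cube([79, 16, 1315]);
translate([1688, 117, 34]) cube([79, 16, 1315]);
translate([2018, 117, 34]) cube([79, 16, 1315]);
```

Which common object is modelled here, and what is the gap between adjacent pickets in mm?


A fence section. The picket gap is 251 mm.

Two posts, two rails, 6 pickets — a fence section. Span 2231 mm holds 6 pickets of 79 mm with 7 equal gaps: ⌊(2231 − 6·79) / 7⌋ = 251 mm.


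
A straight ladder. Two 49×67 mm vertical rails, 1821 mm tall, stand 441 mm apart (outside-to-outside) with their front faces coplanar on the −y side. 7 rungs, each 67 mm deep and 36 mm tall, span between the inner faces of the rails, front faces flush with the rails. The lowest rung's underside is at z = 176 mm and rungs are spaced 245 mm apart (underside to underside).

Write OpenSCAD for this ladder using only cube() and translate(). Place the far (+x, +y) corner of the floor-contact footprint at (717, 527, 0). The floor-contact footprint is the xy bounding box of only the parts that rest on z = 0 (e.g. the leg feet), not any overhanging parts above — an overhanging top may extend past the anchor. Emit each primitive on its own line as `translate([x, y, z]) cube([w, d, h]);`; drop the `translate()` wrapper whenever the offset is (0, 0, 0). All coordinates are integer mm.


translate([276, 460, 0]) cube([49, 67, 1821]);
translate([668, 460, 0]) cube([49, 67, 1821]);
translate([325, 460, 176]) cube([343, 67, 36]);
translate([325, 460, 421]) cube([343, 67, 36]);
translate([325, 460, 666]) cube([343, 67, 36]);
translate([325, 460, 911]) cube([343, 67, 36]);
translate([325, 460, 1156]) cube([343, 67, 36]);
translate([325, 460, 1401]) cube([343, 67, 36]);
translate([325, 460, 1646]) cube([343, 67, 36]);


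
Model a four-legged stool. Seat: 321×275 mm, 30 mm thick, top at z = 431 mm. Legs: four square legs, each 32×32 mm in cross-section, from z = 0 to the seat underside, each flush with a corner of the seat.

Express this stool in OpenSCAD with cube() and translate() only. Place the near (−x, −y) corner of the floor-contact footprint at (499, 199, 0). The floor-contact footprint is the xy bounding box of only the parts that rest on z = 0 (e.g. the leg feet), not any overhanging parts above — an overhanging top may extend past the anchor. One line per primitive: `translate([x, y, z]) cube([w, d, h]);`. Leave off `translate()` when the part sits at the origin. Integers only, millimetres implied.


translate([499, 199, 401]) cube([321, 275, 30]);
translate([499, 199, 0]) cube([32, 32, 401]);
translate([788, 199, 0]) cube([32, 32, 401]);
translate([499, 442, 0]) cube([32, 32, 401]);
translate([788, 442, 0]) cube([32, 32, 401]);


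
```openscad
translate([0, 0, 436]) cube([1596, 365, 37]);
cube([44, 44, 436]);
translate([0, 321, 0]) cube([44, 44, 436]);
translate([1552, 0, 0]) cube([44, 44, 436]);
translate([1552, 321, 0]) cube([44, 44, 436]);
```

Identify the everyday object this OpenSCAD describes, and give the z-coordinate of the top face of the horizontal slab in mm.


A bench. The seat-top height is 473 mm.

A long slab on four corner posts — a bench. The slab sits at z = 436 with thickness 37, so the top is 436 + 37 = 473 mm.


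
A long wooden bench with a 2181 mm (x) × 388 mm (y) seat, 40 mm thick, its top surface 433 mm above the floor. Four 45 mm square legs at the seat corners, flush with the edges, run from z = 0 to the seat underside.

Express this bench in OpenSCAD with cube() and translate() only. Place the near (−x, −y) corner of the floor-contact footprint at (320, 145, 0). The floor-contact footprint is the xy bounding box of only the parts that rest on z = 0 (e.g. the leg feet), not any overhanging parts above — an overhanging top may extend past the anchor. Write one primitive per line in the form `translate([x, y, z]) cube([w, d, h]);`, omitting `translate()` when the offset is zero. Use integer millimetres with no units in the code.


// leg_h = 433 − 40 = 393
translate([320, 145, 393]) cube([2181, 388, 40]);
translate([320, 145, 0]) cube([45, 45, 393]);
translate([320, 488, 0]) cube([45, 45, 393]);
translate([2456, 145, 0]) cube([45, 45, 393]);
translate([2456, 488, 0]) cube([45, 45, 393]);


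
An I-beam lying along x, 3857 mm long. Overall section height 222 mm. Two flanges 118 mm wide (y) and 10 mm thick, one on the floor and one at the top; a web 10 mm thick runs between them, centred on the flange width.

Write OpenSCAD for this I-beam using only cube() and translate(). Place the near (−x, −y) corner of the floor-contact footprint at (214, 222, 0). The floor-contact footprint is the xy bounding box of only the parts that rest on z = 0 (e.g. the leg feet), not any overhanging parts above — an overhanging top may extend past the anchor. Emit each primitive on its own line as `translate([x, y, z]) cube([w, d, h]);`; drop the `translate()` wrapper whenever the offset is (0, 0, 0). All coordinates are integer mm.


translate([214, 222, 0]) cube([3857, 118, 10]);
translate([214, 276, 10]) cube([3857, 10, 202]);
translate([214, 222, 212]) cube([3857, 118, 10]);


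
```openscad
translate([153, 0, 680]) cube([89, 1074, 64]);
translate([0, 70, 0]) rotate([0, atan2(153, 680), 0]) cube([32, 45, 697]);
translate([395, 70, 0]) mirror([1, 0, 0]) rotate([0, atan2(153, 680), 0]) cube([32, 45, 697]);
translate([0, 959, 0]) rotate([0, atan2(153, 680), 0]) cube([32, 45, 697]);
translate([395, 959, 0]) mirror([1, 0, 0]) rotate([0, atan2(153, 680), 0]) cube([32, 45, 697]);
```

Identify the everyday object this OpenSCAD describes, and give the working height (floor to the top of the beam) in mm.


A sawhorse. The overall height is 744 mm.

A beam across two mirrored pairs of raked legs — a sawhorse. The beam's underside is at z = 680 (matching the legs' vertical rise in atan2(153, 680)) and the beam is 64 mm tall, so its top is at 680 + 64 = 744 mm. The raked legs top out at the beam's underside, so that is the highest point.


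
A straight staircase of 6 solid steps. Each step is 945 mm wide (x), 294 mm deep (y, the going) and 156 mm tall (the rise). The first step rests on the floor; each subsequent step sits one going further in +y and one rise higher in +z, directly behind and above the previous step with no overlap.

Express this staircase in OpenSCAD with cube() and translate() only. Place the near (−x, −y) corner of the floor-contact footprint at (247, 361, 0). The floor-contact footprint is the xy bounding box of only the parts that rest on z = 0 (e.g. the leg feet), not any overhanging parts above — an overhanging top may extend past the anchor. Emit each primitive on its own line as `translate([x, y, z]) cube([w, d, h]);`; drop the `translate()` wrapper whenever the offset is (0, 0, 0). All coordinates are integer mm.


translate([247, 361, 0]) cube([945, 294, 156]);
translate([247, 655, 156]) cube([945, 294, 156]);
translate([247, 949, 312]) cube([945, 294, 156]);
translate([247, 1243, 468]) cube([945, 294, 156]);
translate([247, 1537, 624]) cube([945, 294, 156]);
translate([247, 1831, 780]) cube([945, 294, 156]);


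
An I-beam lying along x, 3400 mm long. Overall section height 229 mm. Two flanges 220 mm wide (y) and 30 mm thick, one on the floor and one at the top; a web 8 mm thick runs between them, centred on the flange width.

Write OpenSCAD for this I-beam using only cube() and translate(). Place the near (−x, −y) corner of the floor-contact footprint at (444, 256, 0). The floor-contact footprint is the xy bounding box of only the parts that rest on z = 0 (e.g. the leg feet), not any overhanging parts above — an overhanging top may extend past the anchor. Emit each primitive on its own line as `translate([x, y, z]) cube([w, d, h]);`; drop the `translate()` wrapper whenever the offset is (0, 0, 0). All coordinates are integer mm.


translate([444, 256, 0]) cube([3400, 220, 30]);
translate([444, 362, 30]) cube([3400, 8, 169]);
translate([444, 256, 199]) cube([3400, 220, 30]);


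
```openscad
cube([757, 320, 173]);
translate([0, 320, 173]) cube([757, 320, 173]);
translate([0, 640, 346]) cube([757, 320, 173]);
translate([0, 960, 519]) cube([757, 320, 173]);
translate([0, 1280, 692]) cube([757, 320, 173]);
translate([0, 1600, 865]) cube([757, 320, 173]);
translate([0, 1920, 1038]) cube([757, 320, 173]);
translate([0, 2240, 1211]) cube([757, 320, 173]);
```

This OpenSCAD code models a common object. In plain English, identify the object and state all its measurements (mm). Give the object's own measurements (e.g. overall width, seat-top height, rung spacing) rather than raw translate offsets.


A straight staircase of 8 solid steps. Each step is 757 mm wide (x), 320 mm deep (y, the going) and 173 mm tall (the rise). The first step rests on the floor; each subsequent step sits one going further in +y and one rise higher in +z, directly behind and above the previous step with no overlap.


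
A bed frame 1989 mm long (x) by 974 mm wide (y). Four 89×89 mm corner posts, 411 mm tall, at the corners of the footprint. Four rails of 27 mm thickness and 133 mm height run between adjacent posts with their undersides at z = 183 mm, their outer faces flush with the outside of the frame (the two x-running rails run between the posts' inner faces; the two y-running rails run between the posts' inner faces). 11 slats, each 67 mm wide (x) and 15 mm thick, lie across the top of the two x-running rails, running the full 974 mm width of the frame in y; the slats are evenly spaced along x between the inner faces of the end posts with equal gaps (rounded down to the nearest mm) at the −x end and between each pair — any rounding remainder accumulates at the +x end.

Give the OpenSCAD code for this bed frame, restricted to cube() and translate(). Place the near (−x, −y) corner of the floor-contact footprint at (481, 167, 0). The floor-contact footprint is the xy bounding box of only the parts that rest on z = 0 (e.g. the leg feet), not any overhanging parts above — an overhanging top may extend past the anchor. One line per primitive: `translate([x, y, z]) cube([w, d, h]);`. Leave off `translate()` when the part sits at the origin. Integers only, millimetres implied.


translate([481, 167, 0]) cube([89, 89, 411]);
translate([481, 1052, 0]) cube([89, 89, 411]);
translate([2381, 167, 0]) cube([89, 89, 411]);
translate([2381, 1052, 0]) cube([89, 89, 411]);
translate([570, 167, 183]) cube([1811, 27, 133]);
translate([570, 1114, 183]) cube([1811, 27, 133]);
translate([481, 256, 183]) cube([27, 796, 133]);
translate([2443, 256, 183]) cube([27, 796, 133]);
translate([659, 167, 316]) cube([67, 974, 15]);
translate([815, 167, 316]) cube([67, 974, 15]);
translate([971, 167, 316]) cube([67, 974, 15]);
translate([1127, 167, 316]) cube([67, 974, 15]);
translate([1283, 167, 316]) cube([67, 974, 15]);
translate([1439, 167, 316]) cube([67, 974, 15]);
translate([1595, 167, 316]) cube([67, 974, 15]);
translate([1751, 167, 316]) cube([67, 974, 15]);
translate([1907, 167, 316]) cube([67, 974, 15]);
translate([2063, 167, 316]) cube([67, 974, 15]);
translate([2219, 167, 316]) cube([67, 974, 15]);


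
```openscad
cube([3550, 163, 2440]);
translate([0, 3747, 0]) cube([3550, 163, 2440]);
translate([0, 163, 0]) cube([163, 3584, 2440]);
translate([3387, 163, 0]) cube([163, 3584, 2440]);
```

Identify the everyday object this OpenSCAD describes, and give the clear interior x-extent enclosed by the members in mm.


A house (or room) frame. The interior width is 3224 mm.

Four 2440 mm walls enclosing a rectangle with no floor or roof — a room or house frame. Outside width is 3550 mm and wall thickness is 163 mm, so the interior width is 3550 − 2 × 163 = 3224 mm.


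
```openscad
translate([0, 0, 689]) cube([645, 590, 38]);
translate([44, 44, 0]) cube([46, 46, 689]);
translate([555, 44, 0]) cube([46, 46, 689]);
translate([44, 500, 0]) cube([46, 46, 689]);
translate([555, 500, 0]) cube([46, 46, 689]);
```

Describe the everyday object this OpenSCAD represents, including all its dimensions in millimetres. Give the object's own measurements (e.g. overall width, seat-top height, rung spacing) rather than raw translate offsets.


A rectangular dining table. The top is 645×590×38 mm with its upper surface at z = 727 mm. It stands on four 46×46 mm square legs, each inset 44 mm from the nearest pair of top edges, running from the floor to the underside of the top.


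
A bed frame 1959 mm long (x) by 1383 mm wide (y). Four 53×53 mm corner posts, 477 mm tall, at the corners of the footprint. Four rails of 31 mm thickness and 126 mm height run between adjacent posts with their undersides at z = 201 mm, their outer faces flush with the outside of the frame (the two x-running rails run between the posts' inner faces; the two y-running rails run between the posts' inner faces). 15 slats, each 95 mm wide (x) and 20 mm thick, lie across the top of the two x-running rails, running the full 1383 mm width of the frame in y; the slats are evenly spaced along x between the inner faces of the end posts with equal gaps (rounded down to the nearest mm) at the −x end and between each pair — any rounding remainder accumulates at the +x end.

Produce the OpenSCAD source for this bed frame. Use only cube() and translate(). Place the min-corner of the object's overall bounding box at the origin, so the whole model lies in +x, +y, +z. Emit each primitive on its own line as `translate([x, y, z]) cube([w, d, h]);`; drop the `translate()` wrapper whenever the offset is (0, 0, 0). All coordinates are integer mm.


cube([53, 53, 477]);
translate([0, 1330, 0]) cube([53, 53, 477]);
translate([1906, 0, 0]) cube([53, 53, 477]);
translate([1906, 1330, 0]) cube([53, 53, 477]);
translate([53, 0, 201]) cube([1853, 31, 126]);
translate([53, 1352, 201]) cube([1853, 31, 126]);
translate([0, 53, 201]) cube([31, 1277, 126]);
translate([1928, 53, 201]) cube([31, 1277, 126]);
translate([79, 0, 327]) cube([95, 1383, 20]);
translate([200, 0, 327]) cube([95, 1383, 20]);
translate([321, 0, 327]) cube([95, 1383, 20]);
translate([442, 0, 327]) cube([95, 1383, 20]);
translate([563, 0, 327]) cube([95, 1383, 20]);
translate([684, 0, 327]) cube([95, 1383, 20]);
translate([805, 0, 327]) cube([95, 1383, 20]);
translate([926, 0, 327]) cube([95, 1383, 20]);
translate([1047, 0, 327]) cube([95, 1383, 20]);
translate([1168, 0, 327]) cube([95, 1383, 20]);
translate([1289, 0, 327]) cube([95, 1383, 20]);
translate([1410, 0, 327]) cube([95, 1383, 20]);
translate([1531, 0, 327]) cube([95, 1383, 20]);
translate([1652, 0, 327]) cube([95, 1383, 20]);
translate([1773, 0, 327]) cube([95, 1383, 20]);
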